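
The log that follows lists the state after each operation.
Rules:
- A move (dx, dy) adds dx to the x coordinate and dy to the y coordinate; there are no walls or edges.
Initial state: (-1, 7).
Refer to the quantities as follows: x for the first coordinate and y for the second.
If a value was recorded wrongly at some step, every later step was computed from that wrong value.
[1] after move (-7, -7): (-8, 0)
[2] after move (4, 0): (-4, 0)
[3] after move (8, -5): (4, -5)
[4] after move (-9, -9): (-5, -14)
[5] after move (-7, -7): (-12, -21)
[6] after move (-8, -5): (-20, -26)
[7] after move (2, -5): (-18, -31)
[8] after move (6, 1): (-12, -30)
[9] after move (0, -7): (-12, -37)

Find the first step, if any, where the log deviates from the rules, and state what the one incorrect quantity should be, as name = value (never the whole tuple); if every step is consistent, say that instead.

no error

step 1: x = -1 + (-7) = -8, y = 7 + (-7) = 0 -> consistent with the log
step 2: x = -8 + (4) = -4, y = 0 + (0) = 0 -> exactly as logged
step 3: x = -4 + (8) = 4, y = 0 + (-5) = -5 -> exactly as logged
step 4: x = 4 + (-9) = -5, y = -5 + (-9) = -14 -> no discrepancy
step 5: x = -5 + (-7) = -12, y = -14 + (-7) = -21 -> verified
step 6: x = -12 + (-8) = -20, y = -21 + (-5) = -26 -> same as recorded
step 7: x = -20 + (2) = -18, y = -26 + (-5) = -31 -> verified
step 8: x = -18 + (6) = -12, y = -31 + (1) = -30 -> verified
step 9: x = -12 + (0) = -12, y = -30 + (-7) = -37 -> agrees with the log
Every step is consistent.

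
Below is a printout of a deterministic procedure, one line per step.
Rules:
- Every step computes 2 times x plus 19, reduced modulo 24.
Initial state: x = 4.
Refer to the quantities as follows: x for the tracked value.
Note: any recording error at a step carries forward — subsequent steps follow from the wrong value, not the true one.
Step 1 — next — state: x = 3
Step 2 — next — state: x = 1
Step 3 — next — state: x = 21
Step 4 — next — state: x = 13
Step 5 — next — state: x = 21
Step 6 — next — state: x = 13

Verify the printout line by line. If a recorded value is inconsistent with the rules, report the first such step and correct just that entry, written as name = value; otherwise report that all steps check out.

Step 1: x = (2*4 + 19) mod 24 = 3 — same as recorded.
Step 2: x = (2*3 + 19) mod 24 = 1 — agrees with the printout.
Step 3: x = (2*1 + 19) mod 24 = 21 — consistent with the printout.
Step 4: x = (2*21 + 19) mod 24 = 13 — checks out.
Step 5: x = (2*13 + 19) mod 24 = 21 — in agreement.
Step 6: x = (2*21 + 19) mod 24 = 13 — exactly as logged.
Every step is consistent.

no error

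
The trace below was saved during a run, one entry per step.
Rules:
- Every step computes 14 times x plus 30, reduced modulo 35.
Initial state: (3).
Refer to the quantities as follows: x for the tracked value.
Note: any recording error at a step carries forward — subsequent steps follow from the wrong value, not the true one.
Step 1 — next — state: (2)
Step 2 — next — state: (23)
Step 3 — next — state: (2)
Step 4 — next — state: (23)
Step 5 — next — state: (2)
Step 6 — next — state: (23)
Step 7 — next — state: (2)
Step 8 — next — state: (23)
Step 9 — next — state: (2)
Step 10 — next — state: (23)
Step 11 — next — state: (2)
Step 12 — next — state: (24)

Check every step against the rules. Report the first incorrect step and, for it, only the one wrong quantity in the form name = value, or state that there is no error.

step 12, x = 23

Step 1: x = (14*3 + 30) mod 35 = 2 — checks out.
Step 2: x = (14*2 + 30) mod 35 = 23 — verified.
Step 3: x = (14*23 + 30) mod 35 = 2 — checks out.
Step 4: x = (14*2 + 30) mod 35 = 23 — consistent with the trace.
Step 5: x = (14*23 + 30) mod 35 = 2 — in agreement.
Step 6: x = (14*2 + 30) mod 35 = 23 — agrees with the trace.
Step 7: x = (14*23 + 30) mod 35 = 2 — agrees with the trace.
Step 8: x = (14*2 + 30) mod 35 = 23 — no discrepancy.
Step 9: x = (14*23 + 30) mod 35 = 2 — no discrepancy.
Step 10: x = (14*2 + 30) mod 35 = 23 — in agreement.
Step 11: x = (14*23 + 30) mod 35 = 2 — confirmed correct.
Step 12: x = (14*2 + 30) mod 35 = 23 — a discrepancy with the trace.
That makes step 12 the first incorrect line — x = 23 is what it should show.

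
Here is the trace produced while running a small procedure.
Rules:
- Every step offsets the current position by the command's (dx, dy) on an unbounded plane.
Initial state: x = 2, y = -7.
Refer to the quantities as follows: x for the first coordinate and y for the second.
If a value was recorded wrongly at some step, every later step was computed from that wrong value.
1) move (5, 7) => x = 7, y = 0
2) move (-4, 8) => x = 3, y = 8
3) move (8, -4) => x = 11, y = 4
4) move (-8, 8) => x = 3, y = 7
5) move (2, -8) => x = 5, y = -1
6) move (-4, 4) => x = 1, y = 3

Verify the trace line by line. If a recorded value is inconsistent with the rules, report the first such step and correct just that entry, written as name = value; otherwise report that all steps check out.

step 4, y = 12

Recomputing the run from the initial state:
step 1: x = 7, y = 0
step 2: x = 3, y = 8
step 3: x = 11, y = 4
step 4: x = 3, y = 12
step 5: x = 5, y = 4
step 6: x = 1, y = 8
The first disagreement with the trace is at step 4, where the value should be y = 12.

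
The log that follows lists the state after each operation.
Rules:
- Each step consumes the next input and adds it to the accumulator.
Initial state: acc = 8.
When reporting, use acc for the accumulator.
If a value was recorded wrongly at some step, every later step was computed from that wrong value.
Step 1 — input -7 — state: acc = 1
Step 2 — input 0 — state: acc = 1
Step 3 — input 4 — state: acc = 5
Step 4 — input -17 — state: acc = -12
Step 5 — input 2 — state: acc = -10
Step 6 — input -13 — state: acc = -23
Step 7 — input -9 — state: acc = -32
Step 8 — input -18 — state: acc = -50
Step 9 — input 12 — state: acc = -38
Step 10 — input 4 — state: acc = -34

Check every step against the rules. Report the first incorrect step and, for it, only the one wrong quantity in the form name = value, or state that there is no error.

no error

step 1: acc = 8 + -7 = 1 -> matches
step 2: acc = 1 + 0 = 1 -> matches
step 3: acc = 1 + 4 = 5 -> exactly as logged
step 4: acc = 5 + -17 = -12 -> verified
step 5: acc = -12 + 2 = -10 -> confirmed correct
step 6: acc = -10 + -13 = -23 -> no discrepancy
step 7: acc = -23 + -9 = -32 -> verified
step 8: acc = -32 + -18 = -50 -> in agreement
step 9: acc = -50 + 12 = -38 -> same as recorded
step 10: acc = -38 + 4 = -34 -> consistent with the log
No step deviates from the rules.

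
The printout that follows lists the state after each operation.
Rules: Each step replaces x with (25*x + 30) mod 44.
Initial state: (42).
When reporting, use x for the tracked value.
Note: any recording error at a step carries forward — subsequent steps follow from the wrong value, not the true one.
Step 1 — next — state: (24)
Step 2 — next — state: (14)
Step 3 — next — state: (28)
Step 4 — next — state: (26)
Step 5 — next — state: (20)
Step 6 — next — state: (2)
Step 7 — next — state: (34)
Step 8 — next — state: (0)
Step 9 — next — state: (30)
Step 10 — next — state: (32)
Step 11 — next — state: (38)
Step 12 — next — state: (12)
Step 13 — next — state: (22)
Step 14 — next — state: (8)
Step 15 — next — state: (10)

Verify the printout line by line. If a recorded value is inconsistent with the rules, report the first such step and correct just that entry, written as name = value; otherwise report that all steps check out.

Step 1: x = (25*42 + 30) mod 44 = 24 — no discrepancy.
Step 2: x = (25*24 + 30) mod 44 = 14 — same as recorded.
Step 3: x = (25*14 + 30) mod 44 = 28 — same as recorded.
Step 4: x = (25*28 + 30) mod 44 = 26 — confirmed correct.
Step 5: x = (25*26 + 30) mod 44 = 20 — verified.
Step 6: x = (25*20 + 30) mod 44 = 2 — same as recorded.
Step 7: x = (25*2 + 30) mod 44 = 36 — the printout disagrees here.
So the first discrepancy is step 7, where the right value is x = 36.

step 7, x = 36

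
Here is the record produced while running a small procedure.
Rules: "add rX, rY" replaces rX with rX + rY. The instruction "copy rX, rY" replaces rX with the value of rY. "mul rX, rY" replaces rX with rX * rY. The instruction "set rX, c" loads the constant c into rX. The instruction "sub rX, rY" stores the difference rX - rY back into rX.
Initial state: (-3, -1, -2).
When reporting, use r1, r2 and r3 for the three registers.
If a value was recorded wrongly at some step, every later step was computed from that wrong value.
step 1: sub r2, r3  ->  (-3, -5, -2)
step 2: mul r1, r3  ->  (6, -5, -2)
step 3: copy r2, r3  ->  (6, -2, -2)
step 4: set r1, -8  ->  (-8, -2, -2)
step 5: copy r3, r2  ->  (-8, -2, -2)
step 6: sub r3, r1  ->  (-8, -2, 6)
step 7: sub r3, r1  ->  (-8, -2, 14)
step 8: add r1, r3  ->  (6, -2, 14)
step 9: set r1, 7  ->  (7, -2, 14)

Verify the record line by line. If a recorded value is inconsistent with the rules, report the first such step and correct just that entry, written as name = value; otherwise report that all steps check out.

step 1: r2 = -1 - -2 = 1 -> the recorded entry deviates here
That makes step 1 the first incorrect line — r2 = 1 is what it should show.

step 1, r2 = 1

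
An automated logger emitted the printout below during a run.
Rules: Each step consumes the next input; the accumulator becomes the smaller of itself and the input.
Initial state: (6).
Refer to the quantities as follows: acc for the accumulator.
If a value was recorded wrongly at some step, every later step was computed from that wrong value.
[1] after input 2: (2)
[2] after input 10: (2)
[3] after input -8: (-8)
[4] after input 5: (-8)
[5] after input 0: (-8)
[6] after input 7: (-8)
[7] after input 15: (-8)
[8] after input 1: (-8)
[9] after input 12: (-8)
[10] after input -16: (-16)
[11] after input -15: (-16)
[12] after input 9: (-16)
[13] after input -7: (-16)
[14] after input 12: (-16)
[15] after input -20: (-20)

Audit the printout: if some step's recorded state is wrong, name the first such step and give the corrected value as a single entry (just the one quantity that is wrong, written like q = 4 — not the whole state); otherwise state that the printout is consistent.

no error

Recomputing the run from the initial state:
step 1: acc = 2
step 2: acc = 2
step 3: acc = -8
step 4: acc = -8
step 5: acc = -8
step 6: acc = -8
step 7: acc = -8
step 8: acc = -8
step 9: acc = -8
step 10: acc = -16
step 11: acc = -16
step 12: acc = -16
step 13: acc = -16
step 14: acc = -16
step 15: acc = -20
This matches the printout at every step.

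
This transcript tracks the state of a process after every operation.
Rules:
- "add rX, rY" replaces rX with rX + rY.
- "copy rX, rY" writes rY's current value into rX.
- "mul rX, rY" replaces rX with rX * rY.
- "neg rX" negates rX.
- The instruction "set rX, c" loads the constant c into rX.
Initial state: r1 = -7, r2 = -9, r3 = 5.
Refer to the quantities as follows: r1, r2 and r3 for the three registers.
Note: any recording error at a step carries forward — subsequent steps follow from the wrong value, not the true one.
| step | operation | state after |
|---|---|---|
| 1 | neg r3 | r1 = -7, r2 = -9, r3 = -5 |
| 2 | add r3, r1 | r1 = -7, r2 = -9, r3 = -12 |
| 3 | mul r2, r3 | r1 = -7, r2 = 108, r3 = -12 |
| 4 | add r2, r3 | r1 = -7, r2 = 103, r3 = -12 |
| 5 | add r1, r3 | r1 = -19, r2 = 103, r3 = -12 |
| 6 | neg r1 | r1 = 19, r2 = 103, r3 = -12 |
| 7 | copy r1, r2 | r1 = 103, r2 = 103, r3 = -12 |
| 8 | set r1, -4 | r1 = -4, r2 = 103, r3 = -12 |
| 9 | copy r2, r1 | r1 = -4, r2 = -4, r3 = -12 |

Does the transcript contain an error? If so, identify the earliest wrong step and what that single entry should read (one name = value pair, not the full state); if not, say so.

step 1: r3 = -(5) = -5 -> exactly as logged
step 2: r3 = -5 + -7 = -12 -> matches
step 3: r2 = -9 * -12 = 108 -> same as recorded
step 4: r2 = 108 + -12 = 96 -> this is not what the transcript shows
Step 4 is the first one off; corrected, r2 = 96.

step 4, r2 = 96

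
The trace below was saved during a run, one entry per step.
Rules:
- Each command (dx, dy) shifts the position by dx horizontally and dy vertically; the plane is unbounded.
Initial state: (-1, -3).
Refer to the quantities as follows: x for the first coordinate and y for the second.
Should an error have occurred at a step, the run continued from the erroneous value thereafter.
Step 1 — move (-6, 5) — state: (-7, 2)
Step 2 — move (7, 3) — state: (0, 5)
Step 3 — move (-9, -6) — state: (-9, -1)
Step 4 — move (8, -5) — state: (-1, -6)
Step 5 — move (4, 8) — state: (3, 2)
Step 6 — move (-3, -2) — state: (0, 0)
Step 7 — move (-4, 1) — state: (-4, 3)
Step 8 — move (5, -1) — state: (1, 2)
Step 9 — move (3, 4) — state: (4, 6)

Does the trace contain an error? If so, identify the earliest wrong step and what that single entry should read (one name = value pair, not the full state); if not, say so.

step 7, y = 1

Step 1: x = -1 + (-6) = -7, y = -3 + (5) = 2 — exactly as logged.
Step 2: x = -7 + (7) = 0, y = 2 + (3) = 5 — exactly as logged.
Step 3: x = 0 + (-9) = -9, y = 5 + (-6) = -1 — checks out.
Step 4: x = -9 + (8) = -1, y = -1 + (-5) = -6 — same as recorded.
Step 5: x = -1 + (4) = 3, y = -6 + (8) = 2 — confirmed correct.
Step 6: x = 3 + (-3) = 0, y = 2 + (-2) = 0 — no discrepancy.
Step 7: x = 0 + (-4) = -4, y = 0 + (1) = 1 — this is not what the trace shows.
So the first discrepancy is step 7, where the right value is y = 1.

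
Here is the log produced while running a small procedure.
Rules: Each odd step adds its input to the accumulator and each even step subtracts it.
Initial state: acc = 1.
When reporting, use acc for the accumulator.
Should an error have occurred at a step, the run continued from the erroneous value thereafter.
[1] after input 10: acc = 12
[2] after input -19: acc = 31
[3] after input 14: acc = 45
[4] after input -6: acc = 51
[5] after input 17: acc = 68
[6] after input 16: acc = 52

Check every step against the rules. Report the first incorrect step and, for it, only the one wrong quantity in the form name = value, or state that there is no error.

step 1, acc = 11

1. acc = 1 + 10 = 11 (this is not what the log shows)
The earliest wrong entry is at step 1: it should read acc = 11.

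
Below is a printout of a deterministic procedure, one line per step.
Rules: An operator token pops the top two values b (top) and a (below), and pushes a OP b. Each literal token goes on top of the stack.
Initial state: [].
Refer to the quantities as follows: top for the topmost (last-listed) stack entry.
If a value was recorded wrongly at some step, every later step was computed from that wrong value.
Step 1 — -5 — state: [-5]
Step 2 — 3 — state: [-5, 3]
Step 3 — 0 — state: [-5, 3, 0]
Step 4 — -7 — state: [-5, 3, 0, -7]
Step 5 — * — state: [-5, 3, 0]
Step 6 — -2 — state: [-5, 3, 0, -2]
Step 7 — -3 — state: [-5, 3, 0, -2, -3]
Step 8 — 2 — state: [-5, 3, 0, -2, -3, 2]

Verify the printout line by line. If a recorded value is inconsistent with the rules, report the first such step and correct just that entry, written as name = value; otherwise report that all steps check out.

no error

Step 1: push -5: top = -5 — verified.
Step 2: push 3: top = 3 — checks out.
Step 3: push 0: top = 0 — consistent with the printout.
Step 4: push -7: top = -7 — verified.
Step 5: 0 * -7 = 0 — verified.
Step 6: push -2: top = -2 — verified.
Step 7: push -3: top = -3 — checks out.
Step 8: push 2: top = 2 — matches.
The recomputation confirms every line.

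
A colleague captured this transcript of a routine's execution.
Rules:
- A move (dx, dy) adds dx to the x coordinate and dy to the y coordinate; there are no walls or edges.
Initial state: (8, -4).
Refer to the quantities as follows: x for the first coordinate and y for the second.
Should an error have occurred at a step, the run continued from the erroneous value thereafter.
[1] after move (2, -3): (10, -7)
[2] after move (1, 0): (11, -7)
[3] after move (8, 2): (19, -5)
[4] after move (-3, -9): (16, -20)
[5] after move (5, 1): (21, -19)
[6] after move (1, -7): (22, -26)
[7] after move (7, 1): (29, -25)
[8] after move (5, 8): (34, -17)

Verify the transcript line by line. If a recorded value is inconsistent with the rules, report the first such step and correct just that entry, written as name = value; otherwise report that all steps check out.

step 4, y = -14

Step 1: x = 8 + (2) = 10, y = -4 + (-3) = -7 — in agreement.
Step 2: x = 10 + (1) = 11, y = -7 + (0) = -7 — verified.
Step 3: x = 11 + (8) = 19, y = -7 + (2) = -5 — confirmed correct.
Step 4: x = 19 + (-3) = 16, y = -5 + (-9) = -14 — the transcript has a different value.
That makes step 4 the first incorrect line — y = -14 is what it should show.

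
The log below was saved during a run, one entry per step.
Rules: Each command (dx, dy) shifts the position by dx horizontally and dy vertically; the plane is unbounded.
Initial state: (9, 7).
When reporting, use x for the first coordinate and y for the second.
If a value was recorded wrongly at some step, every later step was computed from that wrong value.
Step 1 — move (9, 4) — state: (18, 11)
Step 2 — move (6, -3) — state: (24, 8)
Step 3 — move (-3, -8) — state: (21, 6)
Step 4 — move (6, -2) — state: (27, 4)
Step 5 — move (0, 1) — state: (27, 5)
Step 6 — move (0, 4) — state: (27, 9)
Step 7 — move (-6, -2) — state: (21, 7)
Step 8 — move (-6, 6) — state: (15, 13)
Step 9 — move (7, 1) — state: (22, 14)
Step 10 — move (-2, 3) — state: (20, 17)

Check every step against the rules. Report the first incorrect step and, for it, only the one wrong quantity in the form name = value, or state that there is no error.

step 3, y = 0

Step 1: x = 9 + (9) = 18, y = 7 + (4) = 11 — same as recorded.
Step 2: x = 18 + (6) = 24, y = 11 + (-3) = 8 — no discrepancy.
Step 3: x = 24 + (-3) = 21, y = 8 + (-8) = 0 — the log has a different value.
First incorrect step: 3; the correct value is y = 0.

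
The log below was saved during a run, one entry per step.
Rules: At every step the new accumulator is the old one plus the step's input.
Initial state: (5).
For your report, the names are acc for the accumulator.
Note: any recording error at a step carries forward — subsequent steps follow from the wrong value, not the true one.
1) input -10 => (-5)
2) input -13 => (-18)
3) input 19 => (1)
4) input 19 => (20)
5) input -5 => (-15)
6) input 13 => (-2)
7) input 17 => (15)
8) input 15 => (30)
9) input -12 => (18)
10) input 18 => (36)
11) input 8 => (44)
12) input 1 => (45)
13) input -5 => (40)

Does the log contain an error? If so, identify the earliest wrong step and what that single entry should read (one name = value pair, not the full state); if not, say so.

Step 1: acc = 5 + -10 = -5 — no discrepancy.
Step 2: acc = -5 + -13 = -18 — no discrepancy.
Step 3: acc = -18 + 19 = 1 — same as recorded.
Step 4: acc = 1 + 19 = 20 — exactly as logged.
Step 5: acc = 20 + -5 = 15 — first mismatch against the log.
First deviation found at step 5; the corrected entry is acc = 15.

step 5, acc = 15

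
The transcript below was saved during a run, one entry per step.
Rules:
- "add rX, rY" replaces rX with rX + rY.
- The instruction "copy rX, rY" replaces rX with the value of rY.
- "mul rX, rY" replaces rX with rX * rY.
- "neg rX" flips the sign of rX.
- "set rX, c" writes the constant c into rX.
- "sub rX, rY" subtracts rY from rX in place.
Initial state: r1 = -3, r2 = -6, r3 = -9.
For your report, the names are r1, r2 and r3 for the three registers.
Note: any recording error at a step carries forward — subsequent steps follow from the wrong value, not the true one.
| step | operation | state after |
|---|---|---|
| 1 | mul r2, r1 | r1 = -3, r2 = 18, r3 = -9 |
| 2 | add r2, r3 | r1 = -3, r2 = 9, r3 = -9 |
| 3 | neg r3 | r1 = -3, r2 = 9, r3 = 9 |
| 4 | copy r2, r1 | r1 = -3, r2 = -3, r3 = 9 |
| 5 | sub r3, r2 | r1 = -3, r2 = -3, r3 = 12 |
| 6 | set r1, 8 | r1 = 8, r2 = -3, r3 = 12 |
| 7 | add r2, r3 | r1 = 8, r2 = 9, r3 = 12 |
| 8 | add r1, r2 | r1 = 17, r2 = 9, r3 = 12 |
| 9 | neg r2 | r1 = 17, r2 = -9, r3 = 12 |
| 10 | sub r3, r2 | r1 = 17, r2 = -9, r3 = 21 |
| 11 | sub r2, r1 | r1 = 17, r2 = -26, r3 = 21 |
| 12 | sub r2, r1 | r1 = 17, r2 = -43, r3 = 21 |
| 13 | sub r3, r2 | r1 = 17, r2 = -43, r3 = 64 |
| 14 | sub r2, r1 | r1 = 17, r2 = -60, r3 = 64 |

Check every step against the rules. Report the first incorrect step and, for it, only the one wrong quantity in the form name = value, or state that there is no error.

Recomputing the run from the initial state:
step 1: r1 = -3, r2 = 18, r3 = -9
step 2: r1 = -3, r2 = 9, r3 = -9
step 3: r1 = -3, r2 = 9, r3 = 9
step 4: r1 = -3, r2 = -3, r3 = 9
step 5: r1 = -3, r2 = -3, r3 = 12
step 6: r1 = 8, r2 = -3, r3 = 12
step 7: r1 = 8, r2 = 9, r3 = 12
step 8: r1 = 17, r2 = 9, r3 = 12
step 9: r1 = 17, r2 = -9, r3 = 12
step 10: r1 = 17, r2 = -9, r3 = 21
step 11: r1 = 17, r2 = -26, r3 = 21
step 12: r1 = 17, r2 = -43, r3 = 21
step 13: r1 = 17, r2 = -43, r3 = 64
step 14: r1 = 17, r2 = -60, r3 = 64
This matches the transcript at every step.

no error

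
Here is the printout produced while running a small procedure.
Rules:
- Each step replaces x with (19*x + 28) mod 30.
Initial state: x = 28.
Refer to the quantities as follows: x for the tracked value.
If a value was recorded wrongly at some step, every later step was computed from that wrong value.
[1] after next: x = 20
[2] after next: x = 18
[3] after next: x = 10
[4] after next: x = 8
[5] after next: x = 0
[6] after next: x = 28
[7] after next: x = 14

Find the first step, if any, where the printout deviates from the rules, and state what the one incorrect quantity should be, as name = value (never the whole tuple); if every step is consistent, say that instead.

step 7, x = 20

Step 1: x = (19*28 + 28) mod 30 = 20 — consistent with the printout.
Step 2: x = (19*20 + 28) mod 30 = 18 — matches.
Step 3: x = (19*18 + 28) mod 30 = 10 — no discrepancy.
Step 4: x = (19*10 + 28) mod 30 = 8 — consistent with the printout.
Step 5: x = (19*8 + 28) mod 30 = 0 — consistent with the printout.
Step 6: x = (19*0 + 28) mod 30 = 28 — no discrepancy.
Step 7: x = (19*28 + 28) mod 30 = 20 — the recorded entry deviates here.
The audit stops at step 7: the recorded entry is wrong and should be x = 20.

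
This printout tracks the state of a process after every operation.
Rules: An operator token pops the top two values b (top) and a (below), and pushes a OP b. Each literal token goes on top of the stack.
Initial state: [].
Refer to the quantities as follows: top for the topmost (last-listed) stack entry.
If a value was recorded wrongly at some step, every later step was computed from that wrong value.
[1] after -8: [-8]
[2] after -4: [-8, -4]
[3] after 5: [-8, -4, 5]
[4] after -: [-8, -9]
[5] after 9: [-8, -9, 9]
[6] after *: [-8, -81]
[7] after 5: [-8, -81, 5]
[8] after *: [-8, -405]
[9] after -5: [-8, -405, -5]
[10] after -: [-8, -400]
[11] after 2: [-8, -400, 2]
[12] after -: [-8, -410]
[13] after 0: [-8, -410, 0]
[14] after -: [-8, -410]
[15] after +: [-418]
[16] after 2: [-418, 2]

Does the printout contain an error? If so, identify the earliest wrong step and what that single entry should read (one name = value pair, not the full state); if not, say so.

step 12, top = -402

1. push -8: top = -8 (checks out)
2. push -4: top = -4 (no discrepancy)
3. push 5: top = 5 (in agreement)
4. -4 - 5 = -9 (confirmed correct)
5. push 9: top = 9 (verified)
6. -9 * 9 = -81 (same as recorded)
7. push 5: top = 5 (no discrepancy)
8. -81 * 5 = -405 (agrees with the printout)
9. push -5: top = -5 (checks out)
10. -405 - -5 = -400 (in agreement)
11. push 2: top = 2 (in agreement)
12. -400 - 2 = -402 (the entry is off here)
That makes step 12 the first incorrect line — top = -402 is what it should show.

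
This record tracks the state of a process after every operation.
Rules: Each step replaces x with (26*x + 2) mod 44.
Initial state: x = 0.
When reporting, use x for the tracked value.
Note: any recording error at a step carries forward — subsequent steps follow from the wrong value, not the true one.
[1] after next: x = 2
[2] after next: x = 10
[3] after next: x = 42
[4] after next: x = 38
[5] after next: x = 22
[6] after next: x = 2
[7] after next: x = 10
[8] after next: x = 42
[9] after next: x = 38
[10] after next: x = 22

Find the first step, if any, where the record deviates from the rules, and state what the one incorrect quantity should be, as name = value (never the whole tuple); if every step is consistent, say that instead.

Recomputing the run from the initial state:
step 1: x = 2
step 2: x = 10
step 3: x = 42
step 4: x = 38
step 5: x = 22
step 6: x = 2
step 7: x = 10
step 8: x = 42
step 9: x = 38
step 10: x = 22
This matches the record at every step.

no error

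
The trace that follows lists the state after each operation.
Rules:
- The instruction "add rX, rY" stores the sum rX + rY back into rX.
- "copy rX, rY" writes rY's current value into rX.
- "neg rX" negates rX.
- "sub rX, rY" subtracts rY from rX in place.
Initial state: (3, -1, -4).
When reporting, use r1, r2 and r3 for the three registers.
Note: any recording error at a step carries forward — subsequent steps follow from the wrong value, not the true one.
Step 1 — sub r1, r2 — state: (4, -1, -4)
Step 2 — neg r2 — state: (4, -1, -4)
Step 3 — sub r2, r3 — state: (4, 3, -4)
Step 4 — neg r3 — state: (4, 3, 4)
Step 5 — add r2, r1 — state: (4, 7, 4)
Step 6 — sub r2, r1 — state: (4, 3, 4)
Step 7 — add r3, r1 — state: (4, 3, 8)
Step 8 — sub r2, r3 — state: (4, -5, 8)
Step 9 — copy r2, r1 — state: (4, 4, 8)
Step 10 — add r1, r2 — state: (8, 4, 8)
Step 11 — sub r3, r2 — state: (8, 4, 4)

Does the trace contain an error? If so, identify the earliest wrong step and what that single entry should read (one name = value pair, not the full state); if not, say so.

1. r1 = 3 - -1 = 4 (agrees with the trace)
2. r2 = -(-1) = 1 (first mismatch against the trace)
First incorrect step: 2; the correct value is r2 = 1.

step 2, r2 = 1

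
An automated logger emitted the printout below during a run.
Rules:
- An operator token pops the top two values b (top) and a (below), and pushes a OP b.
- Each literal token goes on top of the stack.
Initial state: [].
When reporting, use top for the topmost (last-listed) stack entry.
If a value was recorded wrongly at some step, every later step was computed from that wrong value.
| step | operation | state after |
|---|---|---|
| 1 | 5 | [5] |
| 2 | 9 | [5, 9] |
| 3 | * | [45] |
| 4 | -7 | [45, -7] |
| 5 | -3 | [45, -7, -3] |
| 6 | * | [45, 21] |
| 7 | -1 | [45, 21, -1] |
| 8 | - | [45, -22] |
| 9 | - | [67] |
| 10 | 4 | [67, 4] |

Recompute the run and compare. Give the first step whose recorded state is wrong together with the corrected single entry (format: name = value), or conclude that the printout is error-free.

step 8, top = 22

step 1: push 5: top = 5 -> confirmed correct
step 2: push 9: top = 9 -> no discrepancy
step 3: 5 * 9 = 45 -> checks out
step 4: push -7: top = -7 -> exactly as logged
step 5: push -3: top = -3 -> same as recorded
step 6: -7 * -3 = 21 -> exactly as logged
step 7: push -1: top = -1 -> checks out
step 8: 21 - -1 = 22 -> this is not what the printout shows
So the first discrepancy is step 8, where the right value is top = 22.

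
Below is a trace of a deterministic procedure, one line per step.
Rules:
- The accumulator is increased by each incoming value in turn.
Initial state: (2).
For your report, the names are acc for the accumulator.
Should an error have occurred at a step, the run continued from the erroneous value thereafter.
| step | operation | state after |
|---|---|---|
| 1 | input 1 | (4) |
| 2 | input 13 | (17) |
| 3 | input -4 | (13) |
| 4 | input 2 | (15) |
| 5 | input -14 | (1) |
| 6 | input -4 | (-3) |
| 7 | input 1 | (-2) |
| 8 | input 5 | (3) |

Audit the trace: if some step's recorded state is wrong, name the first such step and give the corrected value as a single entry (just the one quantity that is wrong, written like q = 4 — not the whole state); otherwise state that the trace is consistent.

step 1, acc = 3

Step 1: acc = 2 + 1 = 3 — the trace disagrees here.
The earliest wrong entry is at step 1: it should read acc = 3.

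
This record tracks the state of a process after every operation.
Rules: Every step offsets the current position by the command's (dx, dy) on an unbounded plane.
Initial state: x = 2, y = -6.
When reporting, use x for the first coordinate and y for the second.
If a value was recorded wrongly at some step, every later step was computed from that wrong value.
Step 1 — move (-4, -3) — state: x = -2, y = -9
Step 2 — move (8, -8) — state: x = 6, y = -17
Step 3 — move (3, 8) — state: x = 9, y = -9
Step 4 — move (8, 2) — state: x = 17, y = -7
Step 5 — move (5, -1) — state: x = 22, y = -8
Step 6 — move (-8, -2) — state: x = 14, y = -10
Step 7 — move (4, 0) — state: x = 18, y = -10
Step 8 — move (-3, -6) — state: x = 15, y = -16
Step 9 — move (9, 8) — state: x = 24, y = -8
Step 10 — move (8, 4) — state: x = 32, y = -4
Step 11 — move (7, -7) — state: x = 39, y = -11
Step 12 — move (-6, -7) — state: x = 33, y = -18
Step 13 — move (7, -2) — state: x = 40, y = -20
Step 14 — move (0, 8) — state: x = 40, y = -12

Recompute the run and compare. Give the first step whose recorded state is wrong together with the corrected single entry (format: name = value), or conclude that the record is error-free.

no error

Recomputing the run from the initial state:
step 1: x = -2, y = -9
step 2: x = 6, y = -17
step 3: x = 9, y = -9
step 4: x = 17, y = -7
step 5: x = 22, y = -8
step 6: x = 14, y = -10
step 7: x = 18, y = -10
step 8: x = 15, y = -16
step 9: x = 24, y = -8
step 10: x = 32, y = -4
step 11: x = 39, y = -11
step 12: x = 33, y = -18
step 13: x = 40, y = -20
step 14: x = 40, y = -12
This matches the record at every step.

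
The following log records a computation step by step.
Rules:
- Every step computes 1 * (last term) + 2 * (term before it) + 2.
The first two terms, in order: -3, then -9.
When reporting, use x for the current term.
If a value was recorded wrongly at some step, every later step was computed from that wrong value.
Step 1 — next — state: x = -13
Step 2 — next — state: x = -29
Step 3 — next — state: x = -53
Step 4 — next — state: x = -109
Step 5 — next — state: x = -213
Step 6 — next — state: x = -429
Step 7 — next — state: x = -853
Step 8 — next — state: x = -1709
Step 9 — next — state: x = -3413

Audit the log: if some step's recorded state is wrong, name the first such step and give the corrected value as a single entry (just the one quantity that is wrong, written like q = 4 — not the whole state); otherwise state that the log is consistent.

no error

Recomputing the run from the initial state:
step 1: x = -13
step 2: x = -29
step 3: x = -53
step 4: x = -109
step 5: x = -213
step 6: x = -429
step 7: x = -853
step 8: x = -1709
step 9: x = -3413
This matches the log at every step.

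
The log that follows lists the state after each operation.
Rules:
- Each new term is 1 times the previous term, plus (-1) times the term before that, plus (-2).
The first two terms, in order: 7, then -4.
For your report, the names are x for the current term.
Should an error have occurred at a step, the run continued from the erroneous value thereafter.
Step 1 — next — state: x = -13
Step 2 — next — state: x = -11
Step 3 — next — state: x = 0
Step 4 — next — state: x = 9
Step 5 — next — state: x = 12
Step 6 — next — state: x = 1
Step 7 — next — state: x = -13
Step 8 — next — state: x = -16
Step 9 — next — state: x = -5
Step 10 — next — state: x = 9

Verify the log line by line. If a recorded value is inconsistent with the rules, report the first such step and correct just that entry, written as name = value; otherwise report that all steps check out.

step 5, x = 7

Recomputing the run from the initial state:
step 1: x = -13
step 2: x = -11
step 3: x = 0
step 4: x = 9
step 5: x = 7
step 6: x = -4
step 7: x = -13
step 8: x = -11
step 9: x = 0
step 10: x = 9
The first disagreement with the log is at step 5, where the value should be x = 7.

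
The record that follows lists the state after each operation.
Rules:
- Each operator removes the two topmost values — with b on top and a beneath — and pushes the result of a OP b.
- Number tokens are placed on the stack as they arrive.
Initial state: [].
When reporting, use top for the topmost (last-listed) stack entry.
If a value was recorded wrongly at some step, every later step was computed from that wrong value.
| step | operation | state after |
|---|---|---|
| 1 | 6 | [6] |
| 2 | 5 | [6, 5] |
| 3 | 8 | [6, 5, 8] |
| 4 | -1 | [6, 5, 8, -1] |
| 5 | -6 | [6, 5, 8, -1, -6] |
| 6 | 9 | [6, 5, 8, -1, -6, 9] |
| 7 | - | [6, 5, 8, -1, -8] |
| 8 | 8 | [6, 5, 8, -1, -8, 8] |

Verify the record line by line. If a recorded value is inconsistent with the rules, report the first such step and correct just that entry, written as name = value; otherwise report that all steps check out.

step 7, top = -15

Recomputing the run from the initial state:
step 1: [6]
step 2: [6, 5]
step 3: [6, 5, 8]
step 4: [6, 5, 8, -1]
step 5: [6, 5, 8, -1, -6]
step 6: [6, 5, 8, -1, -6, 9]
step 7: [6, 5, 8, -1, -15]
step 8: [6, 5, 8, -1, -15, 8]
The first disagreement with the record is at step 7, where the value should be top = -15.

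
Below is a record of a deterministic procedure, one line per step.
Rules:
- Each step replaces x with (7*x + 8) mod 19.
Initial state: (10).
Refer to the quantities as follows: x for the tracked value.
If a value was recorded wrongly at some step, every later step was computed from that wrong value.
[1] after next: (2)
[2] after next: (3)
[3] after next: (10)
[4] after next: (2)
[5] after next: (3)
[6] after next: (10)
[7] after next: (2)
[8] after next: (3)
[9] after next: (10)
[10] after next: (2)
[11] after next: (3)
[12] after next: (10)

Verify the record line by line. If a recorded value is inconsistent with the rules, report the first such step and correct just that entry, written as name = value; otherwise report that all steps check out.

no error

Step 1: x = (7*10 + 8) mod 19 = 2 — confirmed correct.
Step 2: x = (7*2 + 8) mod 19 = 3 — confirmed correct.
Step 3: x = (7*3 + 8) mod 19 = 10 — exactly as logged.
Step 4: x = (7*10 + 8) mod 19 = 2 — agrees with the record.
Step 5: x = (7*2 + 8) mod 19 = 3 — confirmed correct.
Step 6: x = (7*3 + 8) mod 19 = 10 — consistent with the record.
Step 7: x = (7*10 + 8) mod 19 = 2 — confirmed correct.
Step 8: x = (7*2 + 8) mod 19 = 3 — exactly as logged.
Step 9: x = (7*3 + 8) mod 19 = 10 — same as recorded.
Step 10: x = (7*10 + 8) mod 19 = 2 — in agreement.
Step 11: x = (7*2 + 8) mod 19 = 3 — exactly as logged.
Step 12: x = (7*3 + 8) mod 19 = 10 — agrees with the record.
Every step is consistent.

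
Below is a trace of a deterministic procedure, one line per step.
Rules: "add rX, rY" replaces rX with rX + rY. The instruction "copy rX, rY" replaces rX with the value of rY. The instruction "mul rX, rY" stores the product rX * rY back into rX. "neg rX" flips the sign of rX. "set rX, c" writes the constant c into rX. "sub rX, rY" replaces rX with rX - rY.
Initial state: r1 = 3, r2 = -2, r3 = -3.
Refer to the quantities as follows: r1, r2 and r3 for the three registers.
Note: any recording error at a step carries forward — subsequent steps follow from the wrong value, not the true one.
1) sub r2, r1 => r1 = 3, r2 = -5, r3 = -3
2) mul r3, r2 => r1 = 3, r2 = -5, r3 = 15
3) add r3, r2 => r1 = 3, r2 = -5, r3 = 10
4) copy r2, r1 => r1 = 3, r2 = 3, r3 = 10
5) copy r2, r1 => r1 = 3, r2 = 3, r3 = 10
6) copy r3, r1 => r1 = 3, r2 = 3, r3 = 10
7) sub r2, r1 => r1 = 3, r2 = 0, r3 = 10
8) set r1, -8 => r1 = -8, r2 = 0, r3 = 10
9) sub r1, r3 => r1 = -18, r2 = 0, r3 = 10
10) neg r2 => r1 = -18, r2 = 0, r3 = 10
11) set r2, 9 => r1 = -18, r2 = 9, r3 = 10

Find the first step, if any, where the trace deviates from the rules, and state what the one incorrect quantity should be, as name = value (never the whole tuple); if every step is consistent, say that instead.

Step 1: r2 = -2 - 3 = -5 — confirmed correct.
Step 2: r3 = -3 * -5 = 15 — checks out.
Step 3: r3 = 15 + -5 = 10 — in agreement.
Step 4: r2 = 3 — consistent with the trace.
Step 5: r2 = 3 — no discrepancy.
Step 6: r3 = 3 — a discrepancy with the trace.
Step 6 is the first one off; corrected, r3 = 3.

step 6, r3 = 3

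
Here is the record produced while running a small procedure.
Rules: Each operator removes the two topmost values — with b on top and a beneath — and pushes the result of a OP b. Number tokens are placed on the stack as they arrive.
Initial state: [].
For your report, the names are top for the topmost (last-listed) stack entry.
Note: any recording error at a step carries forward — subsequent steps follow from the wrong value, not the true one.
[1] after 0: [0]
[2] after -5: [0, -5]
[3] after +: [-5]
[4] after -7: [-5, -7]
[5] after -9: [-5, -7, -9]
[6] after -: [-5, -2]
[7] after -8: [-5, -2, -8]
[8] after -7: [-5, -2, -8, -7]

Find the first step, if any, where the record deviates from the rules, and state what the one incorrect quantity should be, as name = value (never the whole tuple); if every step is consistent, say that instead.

Step 1: push 0: top = 0 — consistent with the record.
Step 2: push -5: top = -5 — consistent with the record.
Step 3: 0 + -5 = -5 — consistent with the record.
Step 4: push -7: top = -7 — in agreement.
Step 5: push -9: top = -9 — no discrepancy.
Step 6: -7 - -9 = 2 — the record has a different value.
The audit stops at step 6: the recorded entry is wrong and should be top = 2.

step 6, top = 2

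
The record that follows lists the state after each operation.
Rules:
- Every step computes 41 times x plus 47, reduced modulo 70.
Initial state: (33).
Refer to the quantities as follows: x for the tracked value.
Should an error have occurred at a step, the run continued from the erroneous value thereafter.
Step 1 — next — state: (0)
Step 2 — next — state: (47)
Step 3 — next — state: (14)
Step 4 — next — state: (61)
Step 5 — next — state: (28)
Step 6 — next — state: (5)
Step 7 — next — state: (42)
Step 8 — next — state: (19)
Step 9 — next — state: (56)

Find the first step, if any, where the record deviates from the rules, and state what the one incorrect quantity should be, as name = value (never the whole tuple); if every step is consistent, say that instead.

no error

step 1: x = (41*33 + 47) mod 70 = 0 -> checks out
step 2: x = (41*0 + 47) mod 70 = 47 -> consistent with the record
step 3: x = (41*47 + 47) mod 70 = 14 -> same as recorded
step 4: x = (41*14 + 47) mod 70 = 61 -> same as recorded
step 5: x = (41*61 + 47) mod 70 = 28 -> agrees with the record
step 6: x = (41*28 + 47) mod 70 = 5 -> verified
step 7: x = (41*5 + 47) mod 70 = 42 -> in agreement
step 8: x = (41*42 + 47) mod 70 = 19 -> checks out
step 9: x = (41*19 + 47) mod 70 = 56 -> exactly as logged
Each recorded entry agrees with the recomputation.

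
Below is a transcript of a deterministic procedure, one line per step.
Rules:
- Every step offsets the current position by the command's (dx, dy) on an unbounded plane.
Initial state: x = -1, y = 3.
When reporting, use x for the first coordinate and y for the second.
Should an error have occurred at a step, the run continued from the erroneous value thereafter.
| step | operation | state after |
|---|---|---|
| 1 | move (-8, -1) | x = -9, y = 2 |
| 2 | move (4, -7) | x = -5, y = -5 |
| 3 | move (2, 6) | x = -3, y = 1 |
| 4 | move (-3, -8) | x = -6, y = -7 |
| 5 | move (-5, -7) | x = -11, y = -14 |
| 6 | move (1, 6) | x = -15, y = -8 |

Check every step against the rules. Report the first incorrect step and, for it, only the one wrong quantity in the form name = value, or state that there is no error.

step 6, x = -10

Recomputing the run from the initial state:
step 1: x = -9, y = 2
step 2: x = -5, y = -5
step 3: x = -3, y = 1
step 4: x = -6, y = -7
step 5: x = -11, y = -14
step 6: x = -10, y = -8
The first disagreement with the transcript is at step 6, where the value should be x = -10.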